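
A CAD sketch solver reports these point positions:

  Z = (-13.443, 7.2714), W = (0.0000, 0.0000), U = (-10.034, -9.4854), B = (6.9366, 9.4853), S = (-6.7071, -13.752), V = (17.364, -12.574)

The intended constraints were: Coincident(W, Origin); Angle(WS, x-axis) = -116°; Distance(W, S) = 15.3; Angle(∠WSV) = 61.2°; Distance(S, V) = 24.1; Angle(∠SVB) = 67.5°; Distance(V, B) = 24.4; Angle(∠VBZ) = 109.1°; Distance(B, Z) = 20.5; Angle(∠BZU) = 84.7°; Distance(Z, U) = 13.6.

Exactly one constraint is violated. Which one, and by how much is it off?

Distance(Z, U) = 13.6 — off by 3.50.

W = (0.00, 0.00) ✓; WS at -116.0° ✓; |WS| = 15.30 ✓; ∠WSV = 61.20° ✓; |SV| = 24.10 ✓; ∠SVB = 67.50° ✓; |VB| = 24.40 ✓; ∠VBZ = 109.1° ✓; |BZ| = 20.50 ✓; ∠BZU = 84.70° ✓; |ZU| = 17.10 ✗.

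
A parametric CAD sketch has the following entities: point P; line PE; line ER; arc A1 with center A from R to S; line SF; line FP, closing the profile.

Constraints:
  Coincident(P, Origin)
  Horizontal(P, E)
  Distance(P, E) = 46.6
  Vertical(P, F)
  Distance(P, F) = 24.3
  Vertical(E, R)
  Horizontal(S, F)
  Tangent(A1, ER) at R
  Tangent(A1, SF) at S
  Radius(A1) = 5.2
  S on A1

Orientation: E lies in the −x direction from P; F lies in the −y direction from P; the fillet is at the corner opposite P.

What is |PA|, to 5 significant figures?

45.594

PF is vertical with |PF| = 24.3 and F on the −y side, so F = (0.0000, -24.300). The virtual corner opposite P is at (-46.600, -24.300). Tangency of A1 to ER means the radius AR is perpendicular to ER and the tangent condition forces AS to be normal to SF, with radius 5.2, so the center A sits 5.2 in from both sides at A = (-41.400, -19.100). Then |PA| = |A − P| = 45.594.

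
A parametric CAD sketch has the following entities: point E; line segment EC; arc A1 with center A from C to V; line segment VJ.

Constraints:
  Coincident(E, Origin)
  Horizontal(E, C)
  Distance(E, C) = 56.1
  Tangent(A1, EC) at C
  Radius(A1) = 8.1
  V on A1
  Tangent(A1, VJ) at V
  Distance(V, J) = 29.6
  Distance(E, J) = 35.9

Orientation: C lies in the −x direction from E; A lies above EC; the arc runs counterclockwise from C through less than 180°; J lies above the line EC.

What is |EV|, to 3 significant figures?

50.8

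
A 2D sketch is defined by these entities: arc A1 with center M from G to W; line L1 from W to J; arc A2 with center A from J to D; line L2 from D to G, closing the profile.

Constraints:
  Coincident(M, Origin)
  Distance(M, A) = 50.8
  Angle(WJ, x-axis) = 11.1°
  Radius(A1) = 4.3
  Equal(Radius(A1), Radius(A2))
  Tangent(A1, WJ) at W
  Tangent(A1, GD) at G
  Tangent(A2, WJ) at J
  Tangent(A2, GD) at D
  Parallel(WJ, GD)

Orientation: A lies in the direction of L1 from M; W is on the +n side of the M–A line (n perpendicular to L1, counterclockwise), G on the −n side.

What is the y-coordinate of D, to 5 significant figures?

5.5606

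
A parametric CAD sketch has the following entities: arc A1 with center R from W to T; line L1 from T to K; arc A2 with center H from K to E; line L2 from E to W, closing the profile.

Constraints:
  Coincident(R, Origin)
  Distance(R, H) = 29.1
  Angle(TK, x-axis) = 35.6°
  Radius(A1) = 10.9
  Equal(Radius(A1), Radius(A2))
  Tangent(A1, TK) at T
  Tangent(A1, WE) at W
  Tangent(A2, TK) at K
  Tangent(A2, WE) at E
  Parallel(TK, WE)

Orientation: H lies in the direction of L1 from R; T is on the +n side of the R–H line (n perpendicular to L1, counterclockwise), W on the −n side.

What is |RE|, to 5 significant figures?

31.074

Tangency of A1 to both parallel lines with radius 10.9 puts T and W at R ± 10.9·n: T = (-6.3451, 8.8628), W = (6.3451, -8.8628). Equal radii place K and E the same way about H: K = H + 10.9·n = (17.316, 25.803), E = H − 10.9·n = (30.006, 8.0770). Then |RE| = |E − R| = 31.074.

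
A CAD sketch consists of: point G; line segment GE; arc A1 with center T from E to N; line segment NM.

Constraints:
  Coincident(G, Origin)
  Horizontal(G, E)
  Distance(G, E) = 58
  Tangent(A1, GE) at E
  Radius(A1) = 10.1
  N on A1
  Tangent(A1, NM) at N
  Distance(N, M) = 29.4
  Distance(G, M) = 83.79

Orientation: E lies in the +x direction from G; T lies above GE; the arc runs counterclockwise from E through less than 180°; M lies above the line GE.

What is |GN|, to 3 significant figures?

68.1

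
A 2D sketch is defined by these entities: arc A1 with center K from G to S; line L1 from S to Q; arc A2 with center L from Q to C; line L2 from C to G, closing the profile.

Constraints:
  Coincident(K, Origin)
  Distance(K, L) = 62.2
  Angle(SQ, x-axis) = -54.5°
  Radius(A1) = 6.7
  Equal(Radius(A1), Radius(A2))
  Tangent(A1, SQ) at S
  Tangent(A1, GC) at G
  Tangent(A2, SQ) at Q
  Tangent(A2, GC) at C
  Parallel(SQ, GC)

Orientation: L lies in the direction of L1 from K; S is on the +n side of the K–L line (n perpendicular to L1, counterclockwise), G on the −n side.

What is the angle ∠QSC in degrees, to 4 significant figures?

12.16°

Tangency of A1 to both parallel lines with radius 6.7 puts S and G at K ± 6.7·n: S = (5.455, 3.891), G = (-5.455, -3.891). Equal radii place Q and C the same way about L: Q = L + 6.7·n = (41.57, -46.75), C = L − 6.7·n = (30.67, -54.53). Then cos ∠QSC = SQ·SC / (|SQ||SC|), giving 12.16°.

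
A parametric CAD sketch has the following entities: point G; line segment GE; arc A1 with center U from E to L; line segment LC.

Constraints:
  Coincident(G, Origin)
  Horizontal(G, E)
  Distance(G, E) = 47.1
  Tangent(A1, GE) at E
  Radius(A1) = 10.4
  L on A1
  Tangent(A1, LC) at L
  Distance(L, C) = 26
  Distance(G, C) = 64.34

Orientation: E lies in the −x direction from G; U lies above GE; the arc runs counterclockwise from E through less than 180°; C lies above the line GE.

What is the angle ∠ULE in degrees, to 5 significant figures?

29.131°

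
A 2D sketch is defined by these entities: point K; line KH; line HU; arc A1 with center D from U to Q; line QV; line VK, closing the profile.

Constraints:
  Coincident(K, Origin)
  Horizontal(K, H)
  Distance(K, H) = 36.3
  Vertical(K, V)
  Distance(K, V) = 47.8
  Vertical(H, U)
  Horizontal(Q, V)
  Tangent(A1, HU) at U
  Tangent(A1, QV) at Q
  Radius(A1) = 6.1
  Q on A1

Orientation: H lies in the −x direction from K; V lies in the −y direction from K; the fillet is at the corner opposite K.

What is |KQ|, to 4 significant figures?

56.54

The virtual corner opposite K is at (-36.30, -47.80). Tangency of A1 to HU means the radius DU is perpendicular to HU and A1 meets QV tangentially, so DQ is at right angles to QV, with radius 6.1, so the center D sits 6.1 in from both sides at D = (-30.20, -41.70). That places the tangent points at U = (-36.30, -41.70) on HU and Q = (-30.20, -47.80) on QV. Then |KQ| = |Q − K| = 56.54.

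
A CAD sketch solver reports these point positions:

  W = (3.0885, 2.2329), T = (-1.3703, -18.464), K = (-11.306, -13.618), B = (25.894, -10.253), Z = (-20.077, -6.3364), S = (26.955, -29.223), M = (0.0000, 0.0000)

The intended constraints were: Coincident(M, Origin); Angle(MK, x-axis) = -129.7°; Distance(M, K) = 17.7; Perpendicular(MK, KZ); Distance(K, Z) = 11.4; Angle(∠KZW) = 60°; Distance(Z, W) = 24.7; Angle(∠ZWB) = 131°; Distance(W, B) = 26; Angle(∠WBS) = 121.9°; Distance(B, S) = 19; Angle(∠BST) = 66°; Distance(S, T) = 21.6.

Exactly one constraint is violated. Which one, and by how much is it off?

Distance(S, T) = 21.6 — off by 8.70.

M = (0.00, 0.00) ✓; MK at -129.7° ✓; |MK| = 17.70 ✓; ∠(MK, KZ) = 90.00° ✓; |KZ| = 11.40 ✓; ∠KZW = 60.00° ✓; |ZW| = 24.70 ✓; ∠ZWB = 131.0° ✓; |WB| = 26.00 ✓; ∠WBS = 121.9° ✓; |BS| = 19.00 ✓; ∠BST = 66.00° ✓; |ST| = 30.30 ✗.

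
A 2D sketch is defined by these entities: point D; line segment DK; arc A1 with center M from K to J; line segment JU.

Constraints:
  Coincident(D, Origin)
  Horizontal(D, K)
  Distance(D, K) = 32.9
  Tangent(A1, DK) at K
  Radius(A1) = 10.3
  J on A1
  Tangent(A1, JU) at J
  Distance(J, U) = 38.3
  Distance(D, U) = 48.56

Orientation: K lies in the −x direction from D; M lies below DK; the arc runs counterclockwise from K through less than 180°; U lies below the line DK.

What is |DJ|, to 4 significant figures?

44.11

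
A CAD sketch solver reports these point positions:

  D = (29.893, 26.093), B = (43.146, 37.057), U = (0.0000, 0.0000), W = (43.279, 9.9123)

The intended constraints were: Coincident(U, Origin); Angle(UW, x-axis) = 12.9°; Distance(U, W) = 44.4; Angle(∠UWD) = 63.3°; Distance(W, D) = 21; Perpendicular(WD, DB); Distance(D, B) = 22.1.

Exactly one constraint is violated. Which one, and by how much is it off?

Distance(D, B) = 22.1 — off by 4.90.

U = (0.00, 0.00) ✓; UW at 12.90° ✓; |UW| = 44.40 ✓; ∠UWD = 63.30° ✓; |WD| = 21.00 ✓; ∠(WD, DB) = 90.00° ✓; |DB| = 17.20 ✗.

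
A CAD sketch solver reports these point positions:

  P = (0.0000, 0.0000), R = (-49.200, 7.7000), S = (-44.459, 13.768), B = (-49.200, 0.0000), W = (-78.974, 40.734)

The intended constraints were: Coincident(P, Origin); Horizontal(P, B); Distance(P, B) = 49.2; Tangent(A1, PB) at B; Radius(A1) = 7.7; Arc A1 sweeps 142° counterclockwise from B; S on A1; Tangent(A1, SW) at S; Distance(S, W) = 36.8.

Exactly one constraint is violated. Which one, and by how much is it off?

Distance(S, W) = 36.8 — off by 7.00.

P = (0.00, 0.00) ✓; P.y = 0.00, B.y = 0.00 ✓; |PB| = 49.20 ✓; ∠(RB, BP) = 90.00° ✓; |RB| = 7.700 ✓; bearing(R→S) − bearing(R→B) = 142.0° ✓; |RS| = 7.701 ✓; ∠(RS, SW) = 90.00° ✓; |SW| = 43.80 ✗.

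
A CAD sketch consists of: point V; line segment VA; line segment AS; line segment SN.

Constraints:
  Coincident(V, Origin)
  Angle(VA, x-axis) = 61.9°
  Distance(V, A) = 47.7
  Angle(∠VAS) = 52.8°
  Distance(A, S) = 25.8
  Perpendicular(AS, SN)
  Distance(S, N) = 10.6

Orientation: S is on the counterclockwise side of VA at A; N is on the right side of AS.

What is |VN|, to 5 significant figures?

48.689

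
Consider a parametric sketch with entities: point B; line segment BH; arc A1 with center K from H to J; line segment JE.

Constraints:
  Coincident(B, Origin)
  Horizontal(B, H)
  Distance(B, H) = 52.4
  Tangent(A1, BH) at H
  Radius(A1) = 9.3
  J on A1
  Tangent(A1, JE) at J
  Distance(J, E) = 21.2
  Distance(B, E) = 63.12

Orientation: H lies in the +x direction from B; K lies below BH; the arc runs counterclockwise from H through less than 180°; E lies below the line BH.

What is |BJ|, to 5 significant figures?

46.265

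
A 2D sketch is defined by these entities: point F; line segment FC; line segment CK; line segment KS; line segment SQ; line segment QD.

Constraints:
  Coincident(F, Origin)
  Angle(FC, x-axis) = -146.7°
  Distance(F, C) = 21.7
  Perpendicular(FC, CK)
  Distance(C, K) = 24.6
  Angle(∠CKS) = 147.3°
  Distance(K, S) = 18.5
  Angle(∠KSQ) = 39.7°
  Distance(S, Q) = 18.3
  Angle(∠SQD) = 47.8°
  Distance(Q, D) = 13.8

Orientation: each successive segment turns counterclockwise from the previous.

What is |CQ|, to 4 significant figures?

25.17

∠CKS = 147.3° gives KS at -24.00° from the x-axis; with |KS| = 18.5, S = (12.27, -40.00). ∠KSQ = 39.7° gives SQ at 116.3° from the x-axis; with |SQ| = 18.3, Q = (4.161, -23.59). Then |CQ| = |Q − C| = 25.17.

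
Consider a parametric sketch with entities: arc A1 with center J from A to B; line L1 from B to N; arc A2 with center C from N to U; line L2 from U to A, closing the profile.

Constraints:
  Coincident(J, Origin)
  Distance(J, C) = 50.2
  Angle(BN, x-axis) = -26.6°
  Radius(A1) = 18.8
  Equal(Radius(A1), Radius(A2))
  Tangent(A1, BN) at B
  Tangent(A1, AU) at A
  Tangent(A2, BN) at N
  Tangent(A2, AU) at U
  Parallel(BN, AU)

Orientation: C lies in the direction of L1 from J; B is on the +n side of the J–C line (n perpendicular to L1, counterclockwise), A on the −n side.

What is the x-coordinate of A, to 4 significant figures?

-8.418

J is at the origin and C lies 50.2 along u from J, so C = 50.2·u = (44.89, -22.48). Tangency of A1 to both parallel lines with radius 18.8 puts B and A at J ± 18.8·n: B = (8.418, 16.81), A = (-8.418, -16.81). So A.x = -8.418.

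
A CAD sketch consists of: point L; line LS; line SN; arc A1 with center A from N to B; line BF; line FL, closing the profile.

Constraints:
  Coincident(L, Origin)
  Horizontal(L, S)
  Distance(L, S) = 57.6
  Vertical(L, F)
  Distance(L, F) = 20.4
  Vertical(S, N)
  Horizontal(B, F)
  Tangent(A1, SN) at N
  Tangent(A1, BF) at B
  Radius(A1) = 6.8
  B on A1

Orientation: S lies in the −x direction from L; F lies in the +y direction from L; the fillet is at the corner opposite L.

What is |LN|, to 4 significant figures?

59.18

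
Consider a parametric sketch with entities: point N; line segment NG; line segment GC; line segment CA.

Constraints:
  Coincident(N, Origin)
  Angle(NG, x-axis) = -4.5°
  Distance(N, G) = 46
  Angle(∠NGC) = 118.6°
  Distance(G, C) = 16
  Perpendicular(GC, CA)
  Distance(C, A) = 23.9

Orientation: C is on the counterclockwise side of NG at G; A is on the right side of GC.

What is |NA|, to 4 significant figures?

74.69

∠NGC = 118.6°, so GC runs at -4.5° + (180° − 118.6°) = 56.90° from the x-axis; with |GC| = 16.0, C = G + 16.0·(cos 56.90°, sin 56.90°) = (54.60, 9.794). GC is perpendicular to CA; with |CA| = 23.9 on the right of GC, A = C + 23.9·(0.8377, -0.5461) = (74.62, -3.257). Then |NA| = |A − N| = 74.69.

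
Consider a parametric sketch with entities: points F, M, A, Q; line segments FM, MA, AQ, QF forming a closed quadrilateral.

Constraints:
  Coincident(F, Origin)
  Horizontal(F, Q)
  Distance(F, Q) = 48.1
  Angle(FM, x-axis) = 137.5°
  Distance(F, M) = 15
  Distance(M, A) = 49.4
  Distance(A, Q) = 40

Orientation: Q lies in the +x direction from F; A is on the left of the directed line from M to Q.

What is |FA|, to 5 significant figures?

47.574

Checks: FM at 137.5° ✓; |MA| = 49.40 ✓; |AQ| = 40.00 ✓.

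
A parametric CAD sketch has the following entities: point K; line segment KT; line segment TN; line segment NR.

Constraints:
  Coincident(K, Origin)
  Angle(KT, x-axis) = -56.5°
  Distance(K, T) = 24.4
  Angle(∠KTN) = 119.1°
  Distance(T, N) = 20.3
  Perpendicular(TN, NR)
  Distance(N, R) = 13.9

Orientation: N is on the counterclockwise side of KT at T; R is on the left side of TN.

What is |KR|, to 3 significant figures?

33.0

K is at the origin; KT runs at -56.5° with length 24.4, so T = 24.4·(cos -56.5°, sin -56.5°) = (13.5, -20.3). ∠KTN = 119.1°, so TN runs at -56.5° + (180° − 119.1°) = 4.40° from the x-axis; with |TN| = 20.3, N = T + 20.3·(cos 4.40°, sin 4.40°) = (33.7, -18.8). TN ⟂ NR; with |NR| = 13.9 on the left of TN, R = N + 13.9·(-0.0767, 0.997) = (32.6, -4.93). Then |KR| = |R − K| = 33.0.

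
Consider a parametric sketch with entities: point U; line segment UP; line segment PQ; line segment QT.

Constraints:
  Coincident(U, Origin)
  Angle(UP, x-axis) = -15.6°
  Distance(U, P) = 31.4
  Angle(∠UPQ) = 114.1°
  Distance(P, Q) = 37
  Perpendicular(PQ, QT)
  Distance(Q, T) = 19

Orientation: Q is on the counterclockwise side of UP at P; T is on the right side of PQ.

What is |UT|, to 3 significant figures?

68.9

U is at the origin; UP runs at -15.6° with length 31.4, so P = 31.4·(cos -15.6°, sin -15.6°) = (30.2, -8.44). ∠UPQ = 114.1°, so PQ runs at -15.6° + (180° − 114.1°) = 50.3° from the x-axis; with |PQ| = 37.0, Q = P + 37.0·(cos 50.3°, sin 50.3°) = (53.9, 20.0). PQ ⟂ QT; with |QT| = 19.0 on the right of PQ, T = Q + 19.0·(0.769, -0.639) = (68.5, 7.89). Then |UT| = |T − U| = 68.9.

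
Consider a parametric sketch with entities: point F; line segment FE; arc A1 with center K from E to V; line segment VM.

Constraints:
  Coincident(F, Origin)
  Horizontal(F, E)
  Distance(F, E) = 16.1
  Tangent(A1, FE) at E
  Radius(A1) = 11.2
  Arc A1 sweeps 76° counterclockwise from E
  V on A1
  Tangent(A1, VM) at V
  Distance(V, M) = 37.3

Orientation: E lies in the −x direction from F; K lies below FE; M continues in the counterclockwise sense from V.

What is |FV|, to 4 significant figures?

28.27

F is at the origin; F and E share the same y with |FE| = 16.1 and E on the −x side, so E = (-16.10, 0.000). The tangent condition forces KE to be normal to FE, so K = E + (0, -11.2) = (-16.10, -11.20). On A1, E sits at bearing 90° from K; a 76° counterclockwise sweep puts V at bearing 166°, so V = K + 11.2·(cos 166°, sin 166°) = (-26.97, -8.490). Then |FV| = |V − F| = 28.27.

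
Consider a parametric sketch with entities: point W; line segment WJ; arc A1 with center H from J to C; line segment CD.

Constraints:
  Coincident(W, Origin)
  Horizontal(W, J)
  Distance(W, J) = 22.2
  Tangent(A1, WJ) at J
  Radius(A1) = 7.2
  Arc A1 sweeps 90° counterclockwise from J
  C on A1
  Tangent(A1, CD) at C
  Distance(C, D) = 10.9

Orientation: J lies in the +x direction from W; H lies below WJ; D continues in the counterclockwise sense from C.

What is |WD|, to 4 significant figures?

23.51

W is at the origin; WJ is horizontal with |WJ| = 22.2 and J on the +x side, so J = (22.20, 0.000). Since A1 is tangent to WJ there, HJ ⟂ WJ, so H = J + (0, -7.2) = (22.20, -7.200). On A1, J sits at bearing 90° from H; a 90° counterclockwise sweep puts C at bearing 180°, so C = H + 7.2·(cos 180°, sin 180°) = (15.00, -7.200). The tangent condition forces HC to be normal to CD, so CD runs along (−sin 180°, cos 180°); with |CD| = 10.9, D = (15.00, -18.10). Then |WD| = |D − W| = 23.51.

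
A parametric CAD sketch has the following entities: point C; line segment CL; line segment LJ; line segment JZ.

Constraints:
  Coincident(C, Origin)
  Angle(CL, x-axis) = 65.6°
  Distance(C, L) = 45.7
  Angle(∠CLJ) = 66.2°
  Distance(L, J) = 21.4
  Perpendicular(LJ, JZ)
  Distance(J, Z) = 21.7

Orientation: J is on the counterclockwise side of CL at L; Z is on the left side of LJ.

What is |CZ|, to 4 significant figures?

20.33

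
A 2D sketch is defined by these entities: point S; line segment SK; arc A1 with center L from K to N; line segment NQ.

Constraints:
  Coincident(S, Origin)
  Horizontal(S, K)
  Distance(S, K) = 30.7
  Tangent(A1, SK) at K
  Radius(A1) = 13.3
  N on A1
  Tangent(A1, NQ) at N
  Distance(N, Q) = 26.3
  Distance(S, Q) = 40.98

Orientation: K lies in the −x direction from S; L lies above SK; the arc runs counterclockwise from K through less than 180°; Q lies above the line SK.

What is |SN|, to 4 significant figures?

21.19

Checks: |LN| = 13.30 ✓; ∠(LN, NQ) = 90.00° ✓; |NQ| = 26.30 ✓; |SQ| = 40.98 ✓.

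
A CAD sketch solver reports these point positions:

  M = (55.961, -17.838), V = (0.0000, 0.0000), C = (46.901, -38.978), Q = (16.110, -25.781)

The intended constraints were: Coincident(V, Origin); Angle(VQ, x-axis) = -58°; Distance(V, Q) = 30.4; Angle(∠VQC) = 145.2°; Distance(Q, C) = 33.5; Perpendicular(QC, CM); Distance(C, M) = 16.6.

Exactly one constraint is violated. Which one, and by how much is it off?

Distance(C, M) = 16.6 — off by 6.40.

V = (0.00, 0.00) ✓; VQ at -58.00° ✓; |VQ| = 30.40 ✓; ∠VQC = 145.2° ✓; |QC| = 33.50 ✓; ∠(QC, CM) = 90.00° ✓; |CM| = 23.00 ✗.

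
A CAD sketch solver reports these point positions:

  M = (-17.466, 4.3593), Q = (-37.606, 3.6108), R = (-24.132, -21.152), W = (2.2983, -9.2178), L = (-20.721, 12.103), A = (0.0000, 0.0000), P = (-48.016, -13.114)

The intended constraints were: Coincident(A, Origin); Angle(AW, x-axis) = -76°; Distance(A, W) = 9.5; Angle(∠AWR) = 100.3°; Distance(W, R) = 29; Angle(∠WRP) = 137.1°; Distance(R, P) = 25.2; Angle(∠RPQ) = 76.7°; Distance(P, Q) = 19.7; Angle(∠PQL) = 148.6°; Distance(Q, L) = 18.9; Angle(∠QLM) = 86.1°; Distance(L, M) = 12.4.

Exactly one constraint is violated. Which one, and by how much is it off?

Distance(L, M) = 12.4 — off by 4.00.

A = (0.00, 0.00) ✓; AW at -76.00° ✓; |AW| = 9.500 ✓; ∠AWR = 100.3° ✓; |WR| = 29.00 ✓; ∠WRP = 137.1° ✓; |RP| = 25.20 ✓; ∠RPQ = 76.70° ✓; |PQ| = 19.70 ✓; ∠PQL = 148.6° ✓; |QL| = 18.90 ✓; ∠QLM = 86.10° ✓; |LM| = 8.400 ✗.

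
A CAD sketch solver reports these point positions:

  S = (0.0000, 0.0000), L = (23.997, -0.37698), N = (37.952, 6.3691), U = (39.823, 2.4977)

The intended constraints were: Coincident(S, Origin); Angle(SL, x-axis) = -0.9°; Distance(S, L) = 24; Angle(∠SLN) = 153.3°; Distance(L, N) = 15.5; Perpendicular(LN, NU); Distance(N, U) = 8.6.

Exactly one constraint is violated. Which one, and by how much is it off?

Distance(N, U) = 8.6 — off by 4.30.

S = (0.00, 0.00) ✓; SL at -0.9000° ✓; |SL| = 24.00 ✓; ∠SLN = 153.3° ✓; |LN| = 15.50 ✓; ∠(LN, NU) = 90.01° ✓; |NU| = 4.300 ✗.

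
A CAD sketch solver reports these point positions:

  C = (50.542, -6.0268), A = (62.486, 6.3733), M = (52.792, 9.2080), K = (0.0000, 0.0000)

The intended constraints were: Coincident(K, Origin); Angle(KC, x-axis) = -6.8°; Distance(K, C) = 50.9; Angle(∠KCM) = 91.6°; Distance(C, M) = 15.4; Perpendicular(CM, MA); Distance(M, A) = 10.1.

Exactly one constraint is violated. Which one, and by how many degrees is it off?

Perpendicular(CM, MA) — off by 7.90°.

K = (0.00, 0.00) ✓; KC at -6.800° ✓; |KC| = 50.90 ✓; ∠KCM = 91.60° ✓; |CM| = 15.40 ✓; ∠(CM, MA) = 97.90° ✗; |MA| = 10.10 ✓.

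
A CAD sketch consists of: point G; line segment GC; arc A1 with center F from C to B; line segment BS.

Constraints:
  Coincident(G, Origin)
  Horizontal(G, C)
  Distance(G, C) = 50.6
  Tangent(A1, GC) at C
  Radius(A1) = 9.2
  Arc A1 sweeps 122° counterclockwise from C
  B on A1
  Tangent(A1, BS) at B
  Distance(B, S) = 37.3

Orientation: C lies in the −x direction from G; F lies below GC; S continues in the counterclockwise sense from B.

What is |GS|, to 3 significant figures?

59.8

G is at the origin; GC is horizontal with |GC| = 50.6 and C on the −x side, so C = (-50.6, 0.00). Tangency of A1 to GC means the radius FC is perpendicular to GC, so F = C + (0, -9.2) = (-50.6, -9.20). On A1, C sits at bearing 90° from F; a 122° counterclockwise sweep puts B at bearing 212°, so B = F + 9.2·(cos 212°, sin 212°) = (-58.4, -14.1). Tangency of A1 to BS means the radius FB is perpendicular to BS, so BS runs along (−sin 212°, cos 212°); with |BS| = 37.3, S = (-38.6, -45.7). Then |GS| = |S − G| = 59.8.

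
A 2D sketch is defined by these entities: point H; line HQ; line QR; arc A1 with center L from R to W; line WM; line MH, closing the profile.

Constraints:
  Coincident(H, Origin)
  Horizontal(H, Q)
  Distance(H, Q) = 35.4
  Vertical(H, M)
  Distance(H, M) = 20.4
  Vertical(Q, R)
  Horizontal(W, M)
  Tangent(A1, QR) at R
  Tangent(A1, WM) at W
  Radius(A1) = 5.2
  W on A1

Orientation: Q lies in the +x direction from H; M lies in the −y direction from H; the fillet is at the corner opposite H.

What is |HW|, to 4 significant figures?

36.44

H is at the origin; H and Q share the same y with |HQ| = 35.4 and Q on the +x side, so Q = (35.40, 0.000). HM is vertical with |HM| = 20.4 and M on the −y side, so M = (0.000, -20.40). The virtual corner opposite H is at (35.40, -20.40). Tangency of A1 to QR means the radius LR is perpendicular to QR and A1 meets WM tangentially, so LW is at right angles to WM, with radius 5.2, so the center L sits 5.2 in from both sides at L = (30.20, -15.20). That places the tangent points at R = (35.40, -15.20) on QR and W = (30.20, -20.40) on WM. Then |HW| = |W − H| = 36.44.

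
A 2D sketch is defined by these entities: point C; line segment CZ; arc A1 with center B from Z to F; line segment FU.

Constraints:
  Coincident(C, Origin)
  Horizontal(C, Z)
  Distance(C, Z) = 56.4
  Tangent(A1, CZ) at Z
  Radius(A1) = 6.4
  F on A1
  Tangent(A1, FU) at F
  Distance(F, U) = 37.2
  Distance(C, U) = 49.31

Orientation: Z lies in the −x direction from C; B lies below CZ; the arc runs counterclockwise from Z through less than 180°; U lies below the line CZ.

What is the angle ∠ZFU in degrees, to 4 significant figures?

111.3°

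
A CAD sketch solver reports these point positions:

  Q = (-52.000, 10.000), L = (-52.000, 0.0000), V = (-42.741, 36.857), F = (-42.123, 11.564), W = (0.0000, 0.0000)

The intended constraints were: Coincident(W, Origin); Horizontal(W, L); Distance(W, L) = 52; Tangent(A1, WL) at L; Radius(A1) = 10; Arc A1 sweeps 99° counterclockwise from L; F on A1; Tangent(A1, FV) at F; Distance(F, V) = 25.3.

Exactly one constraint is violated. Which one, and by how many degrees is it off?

Tangent(A1, FV) at F — off by 7.60°.

W = (0.00, 0.00) ✓; W.y = 0.00, L.y = 0.00 ✓; |WL| = 52.00 ✓; ∠(QL, LW) = 90.00° ✓; |QL| = 10.00 ✓; bearing(Q→F) − bearing(Q→L) = 99.00° ✓; |QF| = 10.00 ✓; ∠(QF, FV) = 97.60° ✗; |FV| = 25.30 ✓.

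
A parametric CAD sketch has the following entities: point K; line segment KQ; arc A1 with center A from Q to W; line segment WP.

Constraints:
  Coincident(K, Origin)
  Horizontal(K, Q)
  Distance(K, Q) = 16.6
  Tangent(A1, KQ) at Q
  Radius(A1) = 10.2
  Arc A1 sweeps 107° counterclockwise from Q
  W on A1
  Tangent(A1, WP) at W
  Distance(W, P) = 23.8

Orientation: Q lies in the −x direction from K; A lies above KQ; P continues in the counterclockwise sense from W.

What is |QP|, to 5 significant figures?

36.051

K is at the origin; KQ is horizontal with |KQ| = 16.6 and Q on the −x side, so Q = (-16.600, 0.0000). Since A1 is tangent to KQ there, AQ ⟂ KQ, so A = Q + (0, 10.2) = (-16.600, 10.200). On A1, Q sits at bearing -90° from A; a 107° counterclockwise sweep puts W at bearing 17°, so W = A + 10.2·(cos 17°, sin 17°) = (-6.8457, 13.182). Tangency of A1 to WP means the radius AW is perpendicular to WP, so WP runs along (−sin 17°, cos 17°); with |WP| = 23.8, P = (-13.804, 35.942). Then |QP| = |P − Q| = 36.051.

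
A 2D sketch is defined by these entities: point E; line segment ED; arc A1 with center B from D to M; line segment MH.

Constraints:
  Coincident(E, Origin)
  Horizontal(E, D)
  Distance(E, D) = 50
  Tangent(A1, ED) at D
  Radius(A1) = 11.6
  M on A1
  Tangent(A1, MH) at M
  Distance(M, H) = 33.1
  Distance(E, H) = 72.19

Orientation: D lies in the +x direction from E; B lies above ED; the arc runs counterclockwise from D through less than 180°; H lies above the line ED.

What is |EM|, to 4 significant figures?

62.92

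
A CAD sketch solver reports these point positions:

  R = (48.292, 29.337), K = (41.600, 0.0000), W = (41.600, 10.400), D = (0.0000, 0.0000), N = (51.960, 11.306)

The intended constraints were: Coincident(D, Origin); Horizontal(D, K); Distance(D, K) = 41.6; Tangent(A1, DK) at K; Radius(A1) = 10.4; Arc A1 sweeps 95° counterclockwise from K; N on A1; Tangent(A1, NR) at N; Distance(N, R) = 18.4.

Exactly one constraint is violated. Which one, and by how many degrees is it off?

Tangent(A1, NR) at N — off by 6.50°.

D = (0.00, 0.00) ✓; D.y = 0.00, K.y = 0.00 ✓; |DK| = 41.60 ✓; ∠(WK, KD) = 90.00° ✓; |WK| = 10.40 ✓; bearing(W→N) − bearing(W→K) = 95.00° ✓; |WN| = 10.40 ✓; ∠(WN, NR) = 83.50° ✗; |NR| = 18.40 ✓.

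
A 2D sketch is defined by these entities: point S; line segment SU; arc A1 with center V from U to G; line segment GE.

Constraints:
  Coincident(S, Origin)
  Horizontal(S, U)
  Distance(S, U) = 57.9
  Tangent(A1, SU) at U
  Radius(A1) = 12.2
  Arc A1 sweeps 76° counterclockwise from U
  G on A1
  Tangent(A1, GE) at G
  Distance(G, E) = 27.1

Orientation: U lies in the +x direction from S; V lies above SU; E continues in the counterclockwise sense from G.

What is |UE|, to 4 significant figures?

40.02

On A1, U sits at bearing -90° from V; a 76° counterclockwise sweep puts G at bearing -14°, so G = V + 12.2·(cos -14°, sin -14°) = (69.74, 9.249). A1 meets GE tangentially, so VG is at right angles to GE, so GE runs along (−sin -14°, cos -14°); with |GE| = 27.1, E = (76.29, 35.54). Then |UE| = |E − U| = 40.02.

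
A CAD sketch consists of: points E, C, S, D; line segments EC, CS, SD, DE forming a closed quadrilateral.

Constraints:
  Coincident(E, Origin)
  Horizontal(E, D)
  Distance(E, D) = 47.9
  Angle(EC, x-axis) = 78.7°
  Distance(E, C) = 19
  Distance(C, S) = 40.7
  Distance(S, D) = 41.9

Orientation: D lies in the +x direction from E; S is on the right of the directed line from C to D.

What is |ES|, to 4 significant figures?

24.31

E is at the origin; E and D share the same y with |ED| = 47.9 and D in +x, so D = (47.9, 0). EC runs at 78.7° with |EC| = 19.0, so C = (3.723, 18.63). S is determined by |CS| = 40.7 and |SD| = 41.9 together: it lies at the intersection of circle(C, 40.7) and circle(D, 41.9). With |CD| = 47.95, the foot of the radical line on CD is 22.94 from C and the perpendicular offset is √(40.7² − 22.94²) = 33.62. Taking the right-of-CD solution: S = (11.79, -21.26).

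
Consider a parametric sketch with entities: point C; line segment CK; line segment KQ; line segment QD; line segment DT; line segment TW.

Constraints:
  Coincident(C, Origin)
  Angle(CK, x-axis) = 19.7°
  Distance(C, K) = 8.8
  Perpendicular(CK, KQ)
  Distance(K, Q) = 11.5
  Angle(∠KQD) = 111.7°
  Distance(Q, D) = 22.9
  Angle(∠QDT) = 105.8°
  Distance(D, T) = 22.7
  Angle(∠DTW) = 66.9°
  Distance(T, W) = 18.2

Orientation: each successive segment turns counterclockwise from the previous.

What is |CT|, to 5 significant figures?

26.369

∠KQD = 111.7° gives QD at 178.00° from the x-axis; with |QD| = 22.9, D = (-18.478, 14.593). ∠QDT = 105.8° gives DT at -107.80° from the x-axis; with |DT| = 22.7, T = (-25.417, -7.0208). Then |CT| = |T − C| = 26.369.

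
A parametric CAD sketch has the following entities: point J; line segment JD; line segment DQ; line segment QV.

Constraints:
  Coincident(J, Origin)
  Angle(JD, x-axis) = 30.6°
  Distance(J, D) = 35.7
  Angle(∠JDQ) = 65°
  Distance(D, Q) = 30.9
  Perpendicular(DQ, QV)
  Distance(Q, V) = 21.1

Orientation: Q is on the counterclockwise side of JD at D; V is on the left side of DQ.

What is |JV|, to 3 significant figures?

19.4

J is at the origin; JD runs at 30.6° with length 35.7, so D = 35.7·(cos 30.6°, sin 30.6°) = (30.7, 18.2). ∠JDQ = 65.0°, so DQ runs at 30.6° + (180° − 65.0°) = 146° from the x-axis; with |DQ| = 30.9, Q = D + 30.9·(cos 146°, sin 146°) = (5.23, 35.6). The perpendicularity gives QV at right angles to DQ; with |QV| = 21.1 on the left of DQ, V = Q + 21.1·(-0.565, -0.825) = (-6.69, 18.2). Then |JV| = |V − J| = 19.4.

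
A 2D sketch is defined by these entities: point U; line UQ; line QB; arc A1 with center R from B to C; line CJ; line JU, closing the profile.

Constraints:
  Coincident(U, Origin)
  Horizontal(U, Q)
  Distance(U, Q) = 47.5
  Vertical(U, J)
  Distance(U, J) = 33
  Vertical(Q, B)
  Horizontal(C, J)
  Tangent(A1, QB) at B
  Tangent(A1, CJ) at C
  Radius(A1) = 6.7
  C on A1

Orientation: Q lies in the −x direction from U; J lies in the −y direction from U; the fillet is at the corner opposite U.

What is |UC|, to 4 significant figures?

52.48

U is at the origin; UQ is horizontal with |UQ| = 47.5 and Q on the −x side, so Q = (-47.50, 0.000). UJ is vertical with |UJ| = 33.0 and J on the −y side, so J = (0.000, -33.00). The virtual corner opposite U is at (-47.50, -33.00). Since A1 is tangent to QB there, RB ⟂ QB and tangency of A1 to CJ means the radius RC is perpendicular to CJ, with radius 6.7, so the center R sits 6.7 in from both sides at R = (-40.80, -26.30). That places the tangent points at B = (-47.50, -26.30) on QB and C = (-40.80, -33.00) on CJ. Then |UC| = |C − U| = 52.48.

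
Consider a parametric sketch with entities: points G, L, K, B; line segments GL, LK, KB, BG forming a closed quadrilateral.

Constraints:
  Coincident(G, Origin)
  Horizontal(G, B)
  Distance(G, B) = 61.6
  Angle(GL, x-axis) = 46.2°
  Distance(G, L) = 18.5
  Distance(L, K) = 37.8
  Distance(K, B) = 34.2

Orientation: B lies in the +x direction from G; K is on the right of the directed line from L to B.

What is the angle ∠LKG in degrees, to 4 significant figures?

28.31°

Checks: |LK| = 37.80 ✓; |KB| = 34.20 ✓.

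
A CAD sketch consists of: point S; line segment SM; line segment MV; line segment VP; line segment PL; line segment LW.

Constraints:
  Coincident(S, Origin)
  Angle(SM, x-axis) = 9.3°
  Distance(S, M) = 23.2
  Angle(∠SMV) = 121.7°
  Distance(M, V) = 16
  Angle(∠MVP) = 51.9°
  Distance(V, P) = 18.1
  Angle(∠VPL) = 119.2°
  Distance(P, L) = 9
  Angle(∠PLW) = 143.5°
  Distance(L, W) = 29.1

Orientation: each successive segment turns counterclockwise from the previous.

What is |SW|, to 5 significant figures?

30.224

∠VPL = 119.2° gives PL at -103.50° from the x-axis; with |PL| = 9.0, L = (9.4664, 4.8927). ∠PLW = 143.5° gives LW at -67.000° from the x-axis; with |LW| = 29.1, W = (20.837, -21.894). Then |SW| = |W − S| = 30.224.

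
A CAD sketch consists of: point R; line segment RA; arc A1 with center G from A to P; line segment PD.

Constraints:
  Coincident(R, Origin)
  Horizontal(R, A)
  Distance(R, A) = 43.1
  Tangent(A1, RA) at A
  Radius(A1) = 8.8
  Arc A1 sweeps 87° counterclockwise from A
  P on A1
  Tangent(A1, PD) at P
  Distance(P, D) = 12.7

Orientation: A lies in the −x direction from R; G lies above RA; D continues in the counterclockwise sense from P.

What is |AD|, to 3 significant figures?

23.0

R is at the origin; RA is horizontal with |RA| = 43.1 and A on the −x side, so A = (-43.1, 0.00). Since A1 is tangent to RA there, GA ⟂ RA, so G = A + (0, 8.8) = (-43.1, 8.80). On A1, A sits at bearing -90° from G; an 87° counterclockwise sweep puts P at bearing -3°, so P = G + 8.8·(cos -3°, sin -3°) = (-34.3, 8.34). A1 meets PD tangentially, so GP is at right angles to PD, so PD runs along (−sin -3°, cos -3°); with |PD| = 12.7, D = (-33.6, 21.0). Then |AD| = |D − A| = 23.0.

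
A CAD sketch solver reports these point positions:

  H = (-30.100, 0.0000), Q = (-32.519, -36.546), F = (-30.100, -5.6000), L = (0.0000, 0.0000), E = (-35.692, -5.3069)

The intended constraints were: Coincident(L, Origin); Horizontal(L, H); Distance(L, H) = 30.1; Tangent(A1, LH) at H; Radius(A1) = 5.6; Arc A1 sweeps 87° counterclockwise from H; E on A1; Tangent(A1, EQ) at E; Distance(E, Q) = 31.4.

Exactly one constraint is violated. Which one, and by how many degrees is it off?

Tangent(A1, EQ) at E — off by 8.80°.

L = (0.00, 0.00) ✓; L.y = 0.00, H.y = 0.00 ✓; |LH| = 30.10 ✓; ∠(FH, HL) = 90.00° ✓; |FH| = 5.600 ✓; bearing(F→E) − bearing(F→H) = 87.00° ✓; |FE| = 5.600 ✓; ∠(FE, EQ) = 81.20° ✗; |EQ| = 31.40 ✓.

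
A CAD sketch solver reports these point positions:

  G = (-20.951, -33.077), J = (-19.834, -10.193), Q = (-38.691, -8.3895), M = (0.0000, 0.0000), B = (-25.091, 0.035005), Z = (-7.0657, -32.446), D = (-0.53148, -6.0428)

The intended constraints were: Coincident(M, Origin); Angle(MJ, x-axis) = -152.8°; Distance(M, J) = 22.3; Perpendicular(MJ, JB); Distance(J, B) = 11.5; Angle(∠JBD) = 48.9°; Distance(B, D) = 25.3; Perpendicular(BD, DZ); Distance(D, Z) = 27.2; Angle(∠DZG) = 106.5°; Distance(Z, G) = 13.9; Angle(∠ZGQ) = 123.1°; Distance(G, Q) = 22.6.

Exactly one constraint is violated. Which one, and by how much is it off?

Distance(G, Q) = 22.6 — off by 7.80.

M = (0.00, 0.00) ✓; MJ at -152.8° ✓; |MJ| = 22.30 ✓; ∠(MJ, JB) = 90.00° ✓; |JB| = 11.50 ✓; ∠JBD = 48.90° ✓; |BD| = 25.30 ✓; ∠(BD, DZ) = 90.00° ✓; |DZ| = 27.20 ✓; ∠DZG = 106.5° ✓; |ZG| = 13.90 ✓; ∠ZGQ = 123.1° ✓; |GQ| = 30.40 ✗.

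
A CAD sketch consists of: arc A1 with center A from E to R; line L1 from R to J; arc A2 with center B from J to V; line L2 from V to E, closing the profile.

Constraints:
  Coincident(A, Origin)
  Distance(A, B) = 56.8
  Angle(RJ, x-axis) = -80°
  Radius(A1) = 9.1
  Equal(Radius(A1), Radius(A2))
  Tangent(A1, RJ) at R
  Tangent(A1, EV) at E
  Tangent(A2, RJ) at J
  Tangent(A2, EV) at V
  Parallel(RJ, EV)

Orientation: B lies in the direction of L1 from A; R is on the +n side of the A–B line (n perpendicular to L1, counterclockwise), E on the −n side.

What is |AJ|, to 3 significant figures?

57.5

The slot axis is L1's direction at -80.0°, so u = (cos -80.0°, sin -80.0°) = (0.174, -0.985) and n = (−sin -80.0°, cos -80.0°) = (0.985, 0.174). A is at the origin and B lies 56.8 along u from A, so B = 56.8·u = (9.86, -55.9). Tangency of A1 to both parallel lines with radius 9.1 puts R and E at A ± 9.1·n: R = (8.96, 1.58), E = (-8.96, -1.58). Equal radii place J and V the same way about B: J = B + 9.1·n = (18.8, -54.4), V = B − 9.1·n = (0.901, -57.5). Then |AJ| = |J − A| = 57.5.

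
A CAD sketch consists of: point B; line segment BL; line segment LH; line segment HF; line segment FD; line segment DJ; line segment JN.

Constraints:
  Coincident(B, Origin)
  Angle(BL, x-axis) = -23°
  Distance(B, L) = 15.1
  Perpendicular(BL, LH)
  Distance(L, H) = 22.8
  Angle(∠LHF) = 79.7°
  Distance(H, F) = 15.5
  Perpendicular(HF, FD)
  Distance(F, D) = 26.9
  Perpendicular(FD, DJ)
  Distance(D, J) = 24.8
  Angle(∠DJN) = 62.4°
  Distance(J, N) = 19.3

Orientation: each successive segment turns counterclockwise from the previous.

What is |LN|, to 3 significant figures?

13.4

B is at the origin; BL runs at -23.0° with length 15.1, so L = (13.9, -5.90). BL is perpendicular to LH, so LH runs at 67.0°; with |LH| = 22.8, H = (22.8, 15.1). ∠LHF = 79.7° gives HF at 167° from the x-axis; with |HF| = 15.5, F = (7.69, 18.5). The perpendicularity gives FD at right angles to HF, so FD runs at -103°; with |FD| = 26.9, D = (1.77, -7.75). The perpendicularity gives DJ at right angles to FD, so DJ runs at -12.7°; with |DJ| = 24.8, J = (26.0, -13.2). ∠DJN = 62.4° gives JN at 105° from the x-axis; with |JN| = 19.3, N = (21.0, 5.45). Then |LN| = |N − L| = 13.4.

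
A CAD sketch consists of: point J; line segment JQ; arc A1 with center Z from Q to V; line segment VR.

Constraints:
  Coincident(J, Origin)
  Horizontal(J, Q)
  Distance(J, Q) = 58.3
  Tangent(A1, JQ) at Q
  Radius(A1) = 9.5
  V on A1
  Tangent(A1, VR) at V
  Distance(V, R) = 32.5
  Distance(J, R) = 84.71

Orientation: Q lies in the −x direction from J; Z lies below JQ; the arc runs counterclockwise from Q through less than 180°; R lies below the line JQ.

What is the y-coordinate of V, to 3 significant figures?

-7.22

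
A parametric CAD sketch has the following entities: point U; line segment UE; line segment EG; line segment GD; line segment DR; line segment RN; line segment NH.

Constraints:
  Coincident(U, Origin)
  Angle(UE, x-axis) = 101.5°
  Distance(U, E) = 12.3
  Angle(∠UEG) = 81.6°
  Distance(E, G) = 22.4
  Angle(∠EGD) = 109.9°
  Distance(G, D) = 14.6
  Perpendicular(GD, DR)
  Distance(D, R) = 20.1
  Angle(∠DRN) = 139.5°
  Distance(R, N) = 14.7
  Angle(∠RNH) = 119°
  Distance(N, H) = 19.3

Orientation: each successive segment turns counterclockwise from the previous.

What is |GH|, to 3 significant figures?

30.7

U is at the origin; UE runs at 101.5° with length 12.3, so E = (-2.45, 12.1). ∠UEG = 81.6° gives EG at -160° from the x-axis; with |EG| = 22.4, G = (-23.5, 4.43). ∠EGD = 109.9° gives GD at -90.0° from the x-axis; with |GD| = 14.6, D = (-23.5, -10.2). GD ⟂ DR, so DR runs at -2.84e-14°; with |DR| = 20.1, R = (-3.41, -10.2). ∠DRN = 139.5° gives RN at 40.5° from the x-axis; with |RN| = 14.7, N = (7.76, -0.625). ∠RNH = 119.0° gives NH at 102° from the x-axis; with |NH| = 19.3, H = (3.92, 18.3). Then |GH| = |H − G| = 30.7.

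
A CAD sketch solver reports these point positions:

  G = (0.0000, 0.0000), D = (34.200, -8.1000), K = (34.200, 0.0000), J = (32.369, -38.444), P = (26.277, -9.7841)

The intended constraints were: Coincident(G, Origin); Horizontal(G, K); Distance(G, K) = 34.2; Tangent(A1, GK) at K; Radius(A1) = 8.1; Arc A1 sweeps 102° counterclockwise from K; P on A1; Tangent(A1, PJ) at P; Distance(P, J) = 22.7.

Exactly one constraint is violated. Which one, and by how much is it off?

Distance(P, J) = 22.7 — off by 6.60.

G = (0.00, 0.00) ✓; G.y = 0.00, K.y = 0.00 ✓; |GK| = 34.20 ✓; ∠(DK, KG) = 90.00° ✓; |DK| = 8.100 ✓; bearing(D→P) − bearing(D→K) = 102.0° ✓; |DP| = 8.100 ✓; ∠(DP, PJ) = 90.00° ✓; |PJ| = 29.30 ✗.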